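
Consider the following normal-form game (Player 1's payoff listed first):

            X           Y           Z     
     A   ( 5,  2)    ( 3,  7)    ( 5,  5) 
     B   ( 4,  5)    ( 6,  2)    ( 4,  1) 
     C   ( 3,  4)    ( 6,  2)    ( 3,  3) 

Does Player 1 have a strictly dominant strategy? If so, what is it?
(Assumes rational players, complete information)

No strictly dominant strategy exists for Player 1

Work:
A strategy strictly dominates another if it gives a strictly higher payoff against every opponent action. Compare each pair of P1's strategies column-by-column:
  A vs B: [5 vs 4, 3 vs 6, 5 vs 4] → A does not strictly dominate B (column Y: 3 ≤ 6)
  A vs C: [5 vs 3, 3 vs 6, 5 vs 3] → A does not strictly dominate C (column Y: 3 ≤ 6)
  B vs A: [4 vs 5, 6 vs 3, 4 vs 5] → B does not strictly dominate A (column X: 4 ≤ 5)
  B vs C: [4 vs 3, 6 vs 6, 4 vs 3] → B does not strictly dominate C (column Y: 6 ≤ 6)
  C vs A: [3 vs 5, 6 vs 3, 3 vs 5] → C does not strictly dominate A (column X: 3 ≤ 5)
  C vs B: [3 vs 4, 6 vs 6, 3 vs 4] → C does not strictly dominate B (column X: 3 ≤ 4)
No single strategy strictly dominates all others → no strictly dominant strategy.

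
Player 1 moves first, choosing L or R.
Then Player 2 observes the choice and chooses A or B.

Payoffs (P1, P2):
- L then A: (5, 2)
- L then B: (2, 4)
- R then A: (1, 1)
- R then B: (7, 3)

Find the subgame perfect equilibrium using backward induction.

P1 plays R, P2 plays B after L and B after R; Payoff (7, 3)

Work:
Backward induction:
After L: P2 chooses B → P1 gets 2
After R: P2 chooses B → P1 gets 7
P1 chooses R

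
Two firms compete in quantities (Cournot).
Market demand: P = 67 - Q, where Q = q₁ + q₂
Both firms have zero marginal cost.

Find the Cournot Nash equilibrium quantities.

q₁* = q₂* = 22.33; P* = 22.33

Work:
Profit: π_i = P·q_i = (a - q_i - q_j)·q_i
FOC: ∂π_i/∂q_i = a - 2q_i - q_j = 0
Reaction function: q_i = (67 - q_j)/2
Symmetry: q* = 67/3 = 22.33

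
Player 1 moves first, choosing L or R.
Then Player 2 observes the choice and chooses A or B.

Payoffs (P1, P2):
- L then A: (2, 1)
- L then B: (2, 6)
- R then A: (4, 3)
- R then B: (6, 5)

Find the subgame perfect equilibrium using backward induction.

P1 plays R, P2 plays B after L and B after R; Payoff (6, 5)

Work:
Backward induction:
After L: P2 chooses B → P1 gets 2
After R: P2 chooses B → P1 gets 6
P1 chooses R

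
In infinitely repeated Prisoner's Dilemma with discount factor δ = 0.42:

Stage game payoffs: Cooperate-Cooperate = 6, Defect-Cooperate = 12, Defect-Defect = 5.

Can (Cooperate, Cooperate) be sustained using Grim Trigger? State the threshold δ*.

δ* = 0.8571; since δ = 0.42 < 0.8571, cooperation cannot be sustained

Work:
For Grim Trigger:
Cooperate forever: 6/(1-δ)
Defect then punished: 12 + 5·δ/(1-δ)
Need: 6/(1-δ) ≥ 12 + 5·δ/(1-δ)
Solving: δ ≥ (T-R)/(T-P) = (12-6)/(12-5) = 0.8571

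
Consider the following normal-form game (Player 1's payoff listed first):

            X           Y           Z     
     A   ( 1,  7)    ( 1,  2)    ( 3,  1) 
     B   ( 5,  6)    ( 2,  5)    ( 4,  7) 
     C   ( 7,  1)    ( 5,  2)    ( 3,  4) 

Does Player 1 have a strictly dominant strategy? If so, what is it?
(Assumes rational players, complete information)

No strictly dominant strategy exists for Player 1

Work:
A strategy strictly dominates another if it gives a strictly higher payoff against every opponent action. Compare each pair of P1's strategies column-by-column:
  A vs B: [1 vs 5, 1 vs 2, 3 vs 4] → A does not strictly dominate B (column X: 1 ≤ 5)
  A vs C: [1 vs 7, 1 vs 5, 3 vs 3] → A does not strictly dominate C (column X: 1 ≤ 7)
  B vs A: [5 vs 1, 2 vs 1, 4 vs 3] → B strictly dominates A
  B vs C: [5 vs 7, 2 vs 5, 4 vs 3] → B does not strictly dominate C (column X: 5 ≤ 7)
  C vs A: [7 vs 1, 5 vs 1, 3 vs 3] → C does not strictly dominate A (column Z: 3 ≤ 3)
  C vs B: [7 vs 5, 5 vs 2, 3 vs 4] → C does not strictly dominate B (column Z: 3 ≤ 4)
No single strategy strictly dominates all others → no strictly dominant strategy.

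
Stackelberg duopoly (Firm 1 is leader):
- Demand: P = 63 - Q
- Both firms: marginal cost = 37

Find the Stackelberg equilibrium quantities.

q₁* (leader) = 13.0, q₂* (follower) = 6.5

Work:
Follower's reaction: q₂ = (a - c - q₁)/2
Leader substitutes: π₁ = q₁·(a - q₁ - (a-c-q₁)/2 - c)
FOC: q₁* = (63 - 37)/2 = 13.00
Then: q₂* = (63 - 37 - 13.0)/2 = 6.50
Leader has first-mover advantage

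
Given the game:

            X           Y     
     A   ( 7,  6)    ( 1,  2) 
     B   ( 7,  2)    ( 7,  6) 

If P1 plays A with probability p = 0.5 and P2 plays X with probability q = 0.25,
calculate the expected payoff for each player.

E[P1] = 4.75, E[P2] = 4.0

Work:
E[P1] = p·q·π₁(A,X) + p·(1-q)·π₁(A,Y) + (1-p)·q·π₁(B,X) + (1-p)·(1-q)·π₁(B,Y)
= 0.5·0.25·7 + 0.5·0.75·1 + 0.5·0.25·7 + 0.5·0.75·7
= 4.75

E[P2] = 4.0 (similar calculation)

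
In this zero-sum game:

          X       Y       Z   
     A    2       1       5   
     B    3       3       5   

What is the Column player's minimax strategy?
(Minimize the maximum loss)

Column should play X or Y (all achieve the minimum), value = 3

Work:
Column player minimizes Row's maximum payoff:
Column X: max payoff to Row = 3
Column Y: max payoff to Row = 3
Column Z: max payoff to Row = 5
Minimum is 3, achieved by columns X, Y (tied).
Each of X or Y is a minimax strategy.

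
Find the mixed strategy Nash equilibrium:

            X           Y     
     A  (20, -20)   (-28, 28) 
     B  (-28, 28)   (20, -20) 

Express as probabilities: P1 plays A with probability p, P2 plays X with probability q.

p = 0.5, q = 0.5

Work:
Find probabilities that make opponent indifferent:
P2 chooses q to make P1 indifferent between A and B
P1 chooses p to make P2 indifferent between X and Y
Mixed NE: P1 plays (A: 0.5, B: 0.5), P2 plays (X: 0.5, Y: 0.5)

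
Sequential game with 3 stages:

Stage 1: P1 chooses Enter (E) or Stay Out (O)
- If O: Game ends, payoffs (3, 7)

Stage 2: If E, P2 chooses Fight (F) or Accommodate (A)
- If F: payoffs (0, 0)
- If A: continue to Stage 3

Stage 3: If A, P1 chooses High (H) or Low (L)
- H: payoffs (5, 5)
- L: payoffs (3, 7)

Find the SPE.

SPE: (E, A, H); Outcome (5, 5)

Work:
Stage 3: P1 chooses H (5 vs 3)
Stage 2: P2: F->0, A->5 (anticipating H). Choose A
Stage 1: P1: O->3, E->5 (anticipating A, H). Choose E
SPE path: E -> A -> H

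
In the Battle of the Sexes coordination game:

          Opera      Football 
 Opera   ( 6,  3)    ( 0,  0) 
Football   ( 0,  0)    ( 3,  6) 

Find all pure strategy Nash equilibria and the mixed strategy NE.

Pure NE: (Opera, Opera) and (Football, Football); Mixed NE: p = 0.6667, q = 0.3333

Work:
Check pure NE:
(Opera, Opera): (6, 3) - no unilateral deviation beneficial
(Football, Football): (3, 6) - no unilateral deviation beneficial
Mixed NE: P1 plays Opera with p = 0.6667, P2 plays Opera with q = 0.3333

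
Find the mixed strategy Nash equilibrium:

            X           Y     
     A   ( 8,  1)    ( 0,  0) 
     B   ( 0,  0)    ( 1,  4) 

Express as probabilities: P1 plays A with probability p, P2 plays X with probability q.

p = 0.8, q = 0.1111

Work:
Find probabilities that make opponent indifferent:
P2 chooses q to make P1 indifferent between A and B
P1 chooses p to make P2 indifferent between X and Y
Mixed NE: P1 plays (A: 0.8, B: 0.2), P2 plays (X: 0.1111, Y: 0.8889)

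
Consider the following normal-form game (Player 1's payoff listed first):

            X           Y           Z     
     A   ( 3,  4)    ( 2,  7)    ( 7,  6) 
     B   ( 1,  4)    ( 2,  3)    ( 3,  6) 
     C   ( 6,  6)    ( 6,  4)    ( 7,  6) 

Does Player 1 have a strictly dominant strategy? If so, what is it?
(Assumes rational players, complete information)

No strictly dominant strategy exists for Player 1

Work:
A strategy strictly dominates another if it gives a strictly higher payoff against every opponent action. Compare each pair of P1's strategies column-by-column:
  A vs B: [3 vs 1, 2 vs 2, 7 vs 3] → A does not strictly dominate B (column Y: 2 ≤ 2)
  A vs C: [3 vs 6, 2 vs 6, 7 vs 7] → A does not strictly dominate C (column X: 3 ≤ 6)
  B vs A: [1 vs 3, 2 vs 2, 3 vs 7] → B does not strictly dominate A (column X: 1 ≤ 3)
  B vs C: [1 vs 6, 2 vs 6, 3 vs 7] → B does not strictly dominate C (column X: 1 ≤ 6)
  C vs A: [6 vs 3, 6 vs 2, 7 vs 7] → C does not strictly dominate A (column Z: 7 ≤ 7)
  C vs B: [6 vs 1, 6 vs 2, 7 vs 3] → C strictly dominates B
No single strategy strictly dominates all others → no strictly dominant strategy.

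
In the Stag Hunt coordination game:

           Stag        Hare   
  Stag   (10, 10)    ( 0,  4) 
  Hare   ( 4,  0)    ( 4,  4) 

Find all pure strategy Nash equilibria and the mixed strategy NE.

Pure NE: (Stag, Stag) and (Hare, Hare); Mixed NE: p = 0.4, q = 0.4

Work:
Check pure NE:
(Stag, Stag): (10, 10) - no unilateral deviation beneficial
(Hare, Hare): (4, 4) - no unilateral deviation beneficial
Mixed NE: P1 plays Stag with p = 0.4, P2 plays Stag with q = 0.4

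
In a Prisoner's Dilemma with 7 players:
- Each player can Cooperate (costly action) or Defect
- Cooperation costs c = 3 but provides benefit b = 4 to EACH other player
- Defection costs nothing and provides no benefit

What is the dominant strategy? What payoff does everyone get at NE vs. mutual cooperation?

Dominant: Defect; NE payoff = 0; Coop payoff = 21

Work:
Defect dominates (saves cost c = 3, benefit to others is external)
NE: All defect → everyone gets 0
If all cooperate: each receives (6)×4 - 3 = 21
Social dilemma: 21 > 0 but NE gives 0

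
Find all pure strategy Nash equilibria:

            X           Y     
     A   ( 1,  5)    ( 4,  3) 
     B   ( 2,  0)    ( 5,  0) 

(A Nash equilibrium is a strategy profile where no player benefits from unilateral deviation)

Nash equilibrium: (B, X), (B, Y)

Work:
Best responses:
  P1 vs X: payoffs [1, 2] → best response B (payoff 2)
  P1 vs Y: payoffs [4, 5] → best response B (payoff 5)
  P2 vs A: payoffs [5, 3] → best response X (payoff 5)
  P2 vs B: payoffs [0, 0] → best response X/Y (payoff 0)
Mutual best responses: (B,X), (B,Y) → Nash equilibria.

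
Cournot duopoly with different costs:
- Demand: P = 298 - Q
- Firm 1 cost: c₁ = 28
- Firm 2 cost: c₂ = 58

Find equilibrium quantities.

q₁* = 100.0, q₂* = 70.0

Work:
Reaction: q₁ = (298 - 28 - q₂)/2
Reaction: q₂ = (298 - 58 - q₁)/2
Solve simultaneously:
q₁* = (298 - 2×28 + 58)/3 = 100.0
q₂* = (298 - 2×58 + 28)/3 = 70.0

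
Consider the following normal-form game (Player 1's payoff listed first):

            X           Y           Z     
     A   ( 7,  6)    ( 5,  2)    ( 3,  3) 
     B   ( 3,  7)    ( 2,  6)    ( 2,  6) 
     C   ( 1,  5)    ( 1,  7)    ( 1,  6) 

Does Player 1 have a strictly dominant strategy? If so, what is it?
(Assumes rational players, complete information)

Yes, Player 1's strictly dominant strategy is A

Work:
A strategy strictly dominates another if it gives a strictly higher payoff against every opponent action. Compare each pair of P1's strategies column-by-column:
  A vs B: [7 vs 3, 5 vs 2, 3 vs 2] → A strictly dominates B
  A vs C: [7 vs 1, 5 vs 1, 3 vs 1] → A strictly dominates C
  B vs A: [3 vs 7, 2 vs 5, 2 vs 3] → B does not strictly dominate A (column X: 3 ≤ 7)
  B vs C: [3 vs 1, 2 vs 1, 2 vs 1] → B strictly dominates C
  C vs A: [1 vs 7, 1 vs 5, 1 vs 3] → C does not strictly dominate A (column X: 1 ≤ 7)
  C vs B: [1 vs 3, 1 vs 2, 1 vs 2] → C does not strictly dominate B (column X: 1 ≤ 3)
A strictly dominates every other strategy → strictly dominant.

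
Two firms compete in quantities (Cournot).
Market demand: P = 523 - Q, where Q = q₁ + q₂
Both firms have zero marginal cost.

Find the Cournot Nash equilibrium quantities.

q₁* = q₂* = 174.33; P* = 174.33

Work:
Profit: π_i = P·q_i = (a - q_i - q_j)·q_i
FOC: ∂π_i/∂q_i = a - 2q_i - q_j = 0
Reaction function: q_i = (523 - q_j)/2
Symmetry: q* = 523/3 = 174.33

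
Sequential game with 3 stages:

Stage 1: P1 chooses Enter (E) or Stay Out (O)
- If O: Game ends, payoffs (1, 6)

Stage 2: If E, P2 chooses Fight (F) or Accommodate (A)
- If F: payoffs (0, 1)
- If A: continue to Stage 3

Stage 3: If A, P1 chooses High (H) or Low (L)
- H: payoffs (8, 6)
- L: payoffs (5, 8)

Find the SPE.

SPE: (E, A, H); Outcome (8, 6)

Work:
Stage 3: P1 chooses H (8 vs 5)
Stage 2: P2: F->1, A->6 (anticipating H). Choose A
Stage 1: P1: O->1, E->8 (anticipating A, H). Choose E
SPE path: E -> A -> H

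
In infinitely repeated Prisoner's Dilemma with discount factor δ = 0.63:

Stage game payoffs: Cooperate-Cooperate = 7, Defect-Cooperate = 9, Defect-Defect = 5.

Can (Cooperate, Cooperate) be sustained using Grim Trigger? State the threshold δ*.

δ* = 0.5; since δ = 0.63 ≥ 0.5, cooperation can be sustained

Work:
For Grim Trigger:
Cooperate forever: 7/(1-δ)
Defect then punished: 9 + 5·δ/(1-δ)
Need: 7/(1-δ) ≥ 9 + 5·δ/(1-δ)
Solving: δ ≥ (T-R)/(T-P) = (9-7)/(9-5) = 0.5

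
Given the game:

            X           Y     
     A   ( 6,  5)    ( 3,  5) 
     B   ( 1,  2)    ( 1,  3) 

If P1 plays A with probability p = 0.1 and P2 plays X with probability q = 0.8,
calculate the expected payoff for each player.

E[P1] = 1.44, E[P2] = 2.48

Work:
E[P1] = p·q·π₁(A,X) + p·(1-q)·π₁(A,Y) + (1-p)·q·π₁(B,X) + (1-p)·(1-q)·π₁(B,Y)
= 0.1·0.8·6 + 0.1·0.2·3 + 0.9·0.8·1 + 0.9·0.2·1
= 1.44

E[P2] = 2.48 (similar calculation)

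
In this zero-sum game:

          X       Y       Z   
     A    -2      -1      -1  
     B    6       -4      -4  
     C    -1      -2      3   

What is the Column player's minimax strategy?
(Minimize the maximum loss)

Column should play Y, value = -1

Work:
Column player minimizes Row's maximum payoff:
Column X: max payoff to Row = 6
Column Y: max payoff to Row = -1
Column Z: max payoff to Row = 3
Minimum is -1, achieved by column Y.
Minimax strategy: Y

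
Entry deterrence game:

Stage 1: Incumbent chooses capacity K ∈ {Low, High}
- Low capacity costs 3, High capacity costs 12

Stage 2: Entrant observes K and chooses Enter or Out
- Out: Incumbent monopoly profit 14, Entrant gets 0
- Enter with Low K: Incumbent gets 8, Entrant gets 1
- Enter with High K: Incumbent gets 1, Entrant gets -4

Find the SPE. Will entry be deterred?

SPE: (Low, Enter|Low, Out|High); Entry not deterred. Incumbent net profit = 5, Entrant gets 1

Work:
After Low K: Entrant enters (1 > 0)
After High K: Entrant stays out (-4 < 0)
Incumbent: Low → 8−3=5, High → 14−12=2
Incumbent chooses Low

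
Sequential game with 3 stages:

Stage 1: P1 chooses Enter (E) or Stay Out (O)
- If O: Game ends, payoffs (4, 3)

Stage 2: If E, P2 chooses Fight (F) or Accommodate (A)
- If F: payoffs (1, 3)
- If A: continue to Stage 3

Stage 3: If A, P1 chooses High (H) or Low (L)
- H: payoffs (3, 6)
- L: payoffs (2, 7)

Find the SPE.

SPE: (O, A, H); Outcome (4, 3)

Work:
Stage 3: P1 chooses H (3 vs 2)
Stage 2: P2: F->3, A->6 (anticipating H). Choose A
Stage 1: P1: O->4, E->3 (anticipating A, H). Choose O
SPE path: O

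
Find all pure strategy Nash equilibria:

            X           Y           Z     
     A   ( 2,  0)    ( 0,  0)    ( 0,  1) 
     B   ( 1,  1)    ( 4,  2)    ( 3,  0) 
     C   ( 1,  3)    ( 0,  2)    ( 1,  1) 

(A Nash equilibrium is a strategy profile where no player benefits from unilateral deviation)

Nash equilibrium: (B, Y)

Work:
Best responses:
  P1 vs X: payoffs [2, 1, 1] → best response A (payoff 2)
  P1 vs Y: payoffs [0, 4, 0] → best response B (payoff 4)
  P1 vs Z: payoffs [0, 3, 1] → best response B (payoff 3)
  P2 vs A: payoffs [0, 0, 1] → best response Z (payoff 1)
  P2 vs B: payoffs [1, 2, 0] → best response Y (payoff 2)
  P2 vs C: payoffs [3, 2, 1] → best response X (payoff 3)
Mutual best responses: (B,Y) → Nash equilibria.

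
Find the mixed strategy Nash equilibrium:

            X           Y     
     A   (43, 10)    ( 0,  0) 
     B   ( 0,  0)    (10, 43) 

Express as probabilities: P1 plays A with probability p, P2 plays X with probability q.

p = 0.8113, q = 0.1887

Work:
Find probabilities that make opponent indifferent:
P2 chooses q to make P1 indifferent between A and B
P1 chooses p to make P2 indifferent between X and Y
Mixed NE: P1 plays (A: 0.8113, B: 0.1887), P2 plays (X: 0.1887, Y: 0.8113)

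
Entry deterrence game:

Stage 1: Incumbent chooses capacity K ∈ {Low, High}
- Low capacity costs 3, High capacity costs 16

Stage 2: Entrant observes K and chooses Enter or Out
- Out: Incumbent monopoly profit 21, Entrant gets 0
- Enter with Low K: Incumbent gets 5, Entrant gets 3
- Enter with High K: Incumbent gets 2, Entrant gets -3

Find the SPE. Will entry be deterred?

SPE: (High, Enter|Low, Out|High); Entry deterred. Incumbent net profit = 5

Work:
After Low K: Entrant enters (3 > 0)
After High K: Entrant stays out (-3 < 0)
Incumbent: Low → 5−3=2, High → 21−16=5
Incumbent chooses High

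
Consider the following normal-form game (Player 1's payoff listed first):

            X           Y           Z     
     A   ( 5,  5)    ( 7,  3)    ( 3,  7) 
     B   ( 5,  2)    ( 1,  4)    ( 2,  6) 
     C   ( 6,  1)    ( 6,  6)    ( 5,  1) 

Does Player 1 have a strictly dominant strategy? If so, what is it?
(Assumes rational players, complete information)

No strictly dominant strategy exists for Player 1

Work:
A strategy strictly dominates another if it gives a strictly higher payoff against every opponent action. Compare each pair of P1's strategies column-by-column:
  A vs B: [5 vs 5, 7 vs 1, 3 vs 2] → A does not strictly dominate B (column X: 5 ≤ 5)
  A vs C: [5 vs 6, 7 vs 6, 3 vs 5] → A does not strictly dominate C (column X: 5 ≤ 6)
  B vs A: [5 vs 5, 1 vs 7, 2 vs 3] → B does not strictly dominate A (column X: 5 ≤ 5)
  B vs C: [5 vs 6, 1 vs 6, 2 vs 5] → B does not strictly dominate C (column X: 5 ≤ 6)
  C vs A: [6 vs 5, 6 vs 7, 5 vs 3] → C does not strictly dominate A (column Y: 6 ≤ 7)
  C vs B: [6 vs 5, 6 vs 1, 5 vs 2] → C strictly dominates B
No single strategy strictly dominates all others → no strictly dominant strategy.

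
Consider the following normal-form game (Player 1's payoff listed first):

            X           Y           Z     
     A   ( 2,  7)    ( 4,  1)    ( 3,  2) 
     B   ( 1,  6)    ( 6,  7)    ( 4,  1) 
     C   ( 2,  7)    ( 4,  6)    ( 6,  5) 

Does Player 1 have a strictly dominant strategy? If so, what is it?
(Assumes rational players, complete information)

No strictly dominant strategy exists for Player 1

Work:
A strategy strictly dominates another if it gives a strictly higher payoff against every opponent action. Compare each pair of P1's strategies column-by-column:
  A vs B: [2 vs 1, 4 vs 6, 3 vs 4] → A does not strictly dominate B (column Y: 4 ≤ 6)
  A vs C: [2 vs 2, 4 vs 4, 3 vs 6] → A does not strictly dominate C (column X: 2 ≤ 2)
  B vs A: [1 vs 2, 6 vs 4, 4 vs 3] → B does not strictly dominate A (column X: 1 ≤ 2)
  B vs C: [1 vs 2, 6 vs 4, 4 vs 6] → B does not strictly dominate C (column X: 1 ≤ 2)
  C vs A: [2 vs 2, 4 vs 4, 6 vs 3] → C does not strictly dominate A (column X: 2 ≤ 2)
  C vs B: [2 vs 1, 4 vs 6, 6 vs 4] → C does not strictly dominate B (column Y: 4 ≤ 6)
No single strategy strictly dominates all others → no strictly dominant strategy.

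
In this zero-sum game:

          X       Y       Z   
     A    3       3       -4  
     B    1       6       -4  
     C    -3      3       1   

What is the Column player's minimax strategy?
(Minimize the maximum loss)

Column should play Z, value = 1

Work:
Column player minimizes Row's maximum payoff:
Column X: max payoff to Row = 3
Column Y: max payoff to Row = 6
Column Z: max payoff to Row = 1
Minimum is 1, achieved by column Z.
Minimax strategy: Z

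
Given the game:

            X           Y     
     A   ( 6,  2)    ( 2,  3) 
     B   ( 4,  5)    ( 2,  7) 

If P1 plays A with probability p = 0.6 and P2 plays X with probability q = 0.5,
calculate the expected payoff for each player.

E[P1] = 3.6, E[P2] = 3.9

Work:
E[P1] = p·q·π₁(A,X) + p·(1-q)·π₁(A,Y) + (1-p)·q·π₁(B,X) + (1-p)·(1-q)·π₁(B,Y)
= 0.6·0.5·6 + 0.6·0.5·2 + 0.4·0.5·4 + 0.4·0.5·2
= 3.6

E[P2] = 3.9 (similar calculation)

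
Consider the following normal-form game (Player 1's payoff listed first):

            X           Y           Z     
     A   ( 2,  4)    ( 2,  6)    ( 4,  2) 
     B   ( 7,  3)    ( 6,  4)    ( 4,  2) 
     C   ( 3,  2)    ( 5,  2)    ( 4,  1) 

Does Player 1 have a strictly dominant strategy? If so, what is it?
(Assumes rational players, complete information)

No strictly dominant strategy exists for Player 1

Work:
A strategy strictly dominates another if it gives a strictly higher payoff against every opponent action. Compare each pair of P1's strategies column-by-column:
  A vs B: [2 vs 7, 2 vs 6, 4 vs 4] → A does not strictly dominate B (column X: 2 ≤ 7)
  A vs C: [2 vs 3, 2 vs 5, 4 vs 4] → A does not strictly dominate C (column X: 2 ≤ 3)
  B vs A: [7 vs 2, 6 vs 2, 4 vs 4] → B does not strictly dominate A (column Z: 4 ≤ 4)
  B vs C: [7 vs 3, 6 vs 5, 4 vs 4] → B does not strictly dominate C (column Z: 4 ≤ 4)
  C vs A: [3 vs 2, 5 vs 2, 4 vs 4] → C does not strictly dominate A (column Z: 4 ≤ 4)
  C vs B: [3 vs 7, 5 vs 6, 4 vs 4] → C does not strictly dominate B (column X: 3 ≤ 7)
No single strategy strictly dominates all others → no strictly dominant strategy.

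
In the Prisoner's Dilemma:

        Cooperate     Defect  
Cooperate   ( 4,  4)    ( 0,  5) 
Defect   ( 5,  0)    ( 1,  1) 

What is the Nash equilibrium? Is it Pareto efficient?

(Defect, Defect) is NE; not Pareto efficient

Work:
Defect dominates Cooperate for both players:
If P2 cooperates: Defect (5) > Cooperate (4)
If P2 defects: Defect (1) > Cooperate (0)
NE: (Defect, Defect) with payoff (1, 1)
But (Cooperate, Cooperate) = (4, 4) Pareto dominates (1, 1)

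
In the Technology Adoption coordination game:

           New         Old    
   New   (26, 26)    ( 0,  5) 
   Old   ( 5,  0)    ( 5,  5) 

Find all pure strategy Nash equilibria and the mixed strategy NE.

Pure NE: (New, New) and (Old, Old); Mixed NE: p = 0.1923, q = 0.1923

Work:
Check pure NE:
(New, New): (26, 26) - no unilateral deviation beneficial
(Old, Old): (5, 5) - no unilateral deviation beneficial
Mixed NE: P1 plays New with p = 0.1923, P2 plays New with q = 0.1923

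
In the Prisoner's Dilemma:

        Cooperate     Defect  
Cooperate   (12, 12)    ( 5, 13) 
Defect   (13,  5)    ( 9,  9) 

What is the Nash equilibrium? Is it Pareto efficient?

(Defect, Defect) is NE; not Pareto efficient

Work:
Defect dominates Cooperate for both players:
If P2 cooperates: Defect (13) > Cooperate (12)
If P2 defects: Defect (9) > Cooperate (5)
NE: (Defect, Defect) with payoff (9, 9)
But (Cooperate, Cooperate) = (12, 12) Pareto dominates (9, 9)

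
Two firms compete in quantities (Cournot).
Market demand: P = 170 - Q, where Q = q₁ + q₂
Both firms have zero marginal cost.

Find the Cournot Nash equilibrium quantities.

q₁* = q₂* = 56.67; P* = 56.67

Work:
Profit: π_i = P·q_i = (a - q_i - q_j)·q_i
FOC: ∂π_i/∂q_i = a - 2q_i - q_j = 0
Reaction function: q_i = (170 - q_j)/2
Symmetry: q* = 170/3 = 56.67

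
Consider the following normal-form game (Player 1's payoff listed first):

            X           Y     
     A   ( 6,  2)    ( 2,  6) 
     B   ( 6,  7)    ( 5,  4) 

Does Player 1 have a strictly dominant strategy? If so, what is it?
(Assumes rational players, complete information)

No strictly dominant strategy exists for Player 1

Work:
A strategy strictly dominates another if it gives a strictly higher payoff against every opponent action. Compare each pair of P1's strategies column-by-column:
  A vs B: [6 vs 6, 2 vs 5] → A does not strictly dominate B (column X: 6 ≤ 6)
  B vs A: [6 vs 6, 5 vs 2] → B does not strictly dominate A (column X: 6 ≤ 6)
No single strategy strictly dominates all others → no strictly dominant strategy.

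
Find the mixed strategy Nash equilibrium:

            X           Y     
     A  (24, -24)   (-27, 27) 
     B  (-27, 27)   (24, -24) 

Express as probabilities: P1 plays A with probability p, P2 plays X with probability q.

p = 0.5, q = 0.5

Work:
Find probabilities that make opponent indifferent:
P2 chooses q to make P1 indifferent between A and B
P1 chooses p to make P2 indifferent between X and Y
Mixed NE: P1 plays (A: 0.5, B: 0.5), P2 plays (X: 0.5, Y: 0.5)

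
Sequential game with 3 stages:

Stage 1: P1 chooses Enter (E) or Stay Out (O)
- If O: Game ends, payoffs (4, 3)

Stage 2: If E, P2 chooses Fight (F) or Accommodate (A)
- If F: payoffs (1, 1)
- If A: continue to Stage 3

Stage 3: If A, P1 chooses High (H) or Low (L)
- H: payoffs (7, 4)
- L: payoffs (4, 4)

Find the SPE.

SPE: (E, A, H); Outcome (7, 4)

Work:
Stage 3: P1 chooses H (7 vs 4)
Stage 2: P2: F->1, A->4 (anticipating H). Choose A
Stage 1: P1: O->4, E->7 (anticipating A, H). Choose E
SPE path: E -> A -> H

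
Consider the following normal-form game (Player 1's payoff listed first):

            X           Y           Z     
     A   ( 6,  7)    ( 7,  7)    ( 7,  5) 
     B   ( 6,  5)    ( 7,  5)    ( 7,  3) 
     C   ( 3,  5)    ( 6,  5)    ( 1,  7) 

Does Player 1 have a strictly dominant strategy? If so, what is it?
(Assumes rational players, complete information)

No strictly dominant strategy exists for Player 1

Work:
A strategy strictly dominates another if it gives a strictly higher payoff against every opponent action. Compare each pair of P1's strategies column-by-column:
  A vs B: [6 vs 6, 7 vs 7, 7 vs 7] → A does not strictly dominate B (column X: 6 ≤ 6)
  A vs C: [6 vs 3, 7 vs 6, 7 vs 1] → A strictly dominates C
  B vs A: [6 vs 6, 7 vs 7, 7 vs 7] → B does not strictly dominate A (column X: 6 ≤ 6)
  B vs C: [6 vs 3, 7 vs 6, 7 vs 1] → B strictly dominates C
  C vs A: [3 vs 6, 6 vs 7, 1 vs 7] → C does not strictly dominate A (column X: 3 ≤ 6)
  C vs B: [3 vs 6, 6 vs 7, 1 vs 7] → C does not strictly dominate B (column X: 3 ≤ 6)
No single strategy strictly dominates all others → no strictly dominant strategy.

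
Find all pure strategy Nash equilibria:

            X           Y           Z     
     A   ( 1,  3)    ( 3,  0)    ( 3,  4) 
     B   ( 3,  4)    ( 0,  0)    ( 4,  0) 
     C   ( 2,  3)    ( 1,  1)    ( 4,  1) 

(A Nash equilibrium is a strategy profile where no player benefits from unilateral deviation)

Nash equilibrium: (B, X)

Work:
Best responses:
  P1 vs X: payoffs [1, 3, 2] → best response B (payoff 3)
  P1 vs Y: payoffs [3, 0, 1] → best response A (payoff 3)
  P1 vs Z: payoffs [3, 4, 4] → best response B/C (payoff 4)
  P2 vs A: payoffs [3, 0, 4] → best response Z (payoff 4)
  P2 vs B: payoffs [4, 0, 0] → best response X (payoff 4)
  P2 vs C: payoffs [3, 1, 1] → best response X (payoff 3)
Mutual best responses: (B,X) → Nash equilibria.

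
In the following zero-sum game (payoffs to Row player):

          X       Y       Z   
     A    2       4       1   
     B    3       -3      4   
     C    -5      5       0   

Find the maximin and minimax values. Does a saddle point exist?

Maximin = 1, Minimax = 3, Saddle: False

Work:
Row minimums: [1, -3, -5] → maximin = 1
Column maximums: [3, 5, 4] → minimax = 3
No saddle point (maximin ≠ minimax). Mixed strategy needed.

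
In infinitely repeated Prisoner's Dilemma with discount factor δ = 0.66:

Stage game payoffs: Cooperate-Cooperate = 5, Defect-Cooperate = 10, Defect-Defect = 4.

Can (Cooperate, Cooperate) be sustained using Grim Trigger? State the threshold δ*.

δ* = 0.8333; since δ = 0.66 < 0.8333, cooperation cannot be sustained

Work:
For Grim Trigger:
Cooperate forever: 5/(1-δ)
Defect then punished: 10 + 4·δ/(1-δ)
Need: 5/(1-δ) ≥ 10 + 4·δ/(1-δ)
Solving: δ ≥ (T-R)/(T-P) = (10-5)/(10-4) = 0.8333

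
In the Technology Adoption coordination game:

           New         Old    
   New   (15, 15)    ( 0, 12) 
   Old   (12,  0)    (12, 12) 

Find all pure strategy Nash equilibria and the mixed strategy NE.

Pure NE: (New, New) and (Old, Old); Mixed NE: p = 0.8, q = 0.8

Work:
Check pure NE:
(New, New): (15, 15) - no unilateral deviation beneficial
(Old, Old): (12, 12) - no unilateral deviation beneficial
Mixed NE: P1 plays New with p = 0.8, P2 plays New with q = 0.8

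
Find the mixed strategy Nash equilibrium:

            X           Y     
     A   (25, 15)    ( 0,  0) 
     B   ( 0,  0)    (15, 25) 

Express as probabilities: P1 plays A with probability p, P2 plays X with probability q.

p = 0.625, q = 0.375

Work:
Find probabilities that make opponent indifferent:
P2 chooses q to make P1 indifferent between A and B
P1 chooses p to make P2 indifferent between X and Y
Mixed NE: P1 plays (A: 0.625, B: 0.375), P2 plays (X: 0.375, Y: 0.625)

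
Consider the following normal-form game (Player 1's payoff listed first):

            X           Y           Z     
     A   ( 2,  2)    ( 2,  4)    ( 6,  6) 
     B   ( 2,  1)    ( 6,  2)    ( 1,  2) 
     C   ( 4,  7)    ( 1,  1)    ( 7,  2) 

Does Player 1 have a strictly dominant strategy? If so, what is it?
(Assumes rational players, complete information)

No strictly dominant strategy exists for Player 1

Work:
A strategy strictly dominates another if it gives a strictly higher payoff against every opponent action. Compare each pair of P1's strategies column-by-column:
  A vs B: [2 vs 2, 2 vs 6, 6 vs 1] → A does not strictly dominate B (column X: 2 ≤ 2)
  A vs C: [2 vs 4, 2 vs 1, 6 vs 7] → A does not strictly dominate C (column X: 2 ≤ 4)
  B vs A: [2 vs 2, 6 vs 2, 1 vs 6] → B does not strictly dominate A (column X: 2 ≤ 2)
  B vs C: [2 vs 4, 6 vs 1, 1 vs 7] → B does not strictly dominate C (column X: 2 ≤ 4)
  C vs A: [4 vs 2, 1 vs 2, 7 vs 6] → C does not strictly dominate A (column Y: 1 ≤ 2)
  C vs B: [4 vs 2, 1 vs 6, 7 vs 1] → C does not strictly dominate B (column Y: 1 ≤ 6)
No single strategy strictly dominates all others → no strictly dominant strategy.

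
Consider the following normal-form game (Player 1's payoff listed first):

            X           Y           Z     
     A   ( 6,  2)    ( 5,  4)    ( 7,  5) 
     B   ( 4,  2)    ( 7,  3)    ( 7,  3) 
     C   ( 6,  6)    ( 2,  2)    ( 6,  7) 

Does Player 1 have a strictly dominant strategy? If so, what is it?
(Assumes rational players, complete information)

No strictly dominant strategy exists for Player 1

Work:
A strategy strictly dominates another if it gives a strictly higher payoff against every opponent action. Compare each pair of P1's strategies column-by-column:
  A vs B: [6 vs 4, 5 vs 7, 7 vs 7] → A does not strictly dominate B (column Y: 5 ≤ 7)
  A vs C: [6 vs 6, 5 vs 2, 7 vs 6] → A does not strictly dominate C (column X: 6 ≤ 6)
  B vs A: [4 vs 6, 7 vs 5, 7 vs 7] → B does not strictly dominate A (column X: 4 ≤ 6)
  B vs C: [4 vs 6, 7 vs 2, 7 vs 6] → B does not strictly dominate C (column X: 4 ≤ 6)
  C vs A: [6 vs 6, 2 vs 5, 6 vs 7] → C does not strictly dominate A (column X: 6 ≤ 6)
  C vs B: [6 vs 4, 2 vs 7, 6 vs 7] → C does not strictly dominate B (column Y: 2 ≤ 7)
No single strategy strictly dominates all others → no strictly dominant strategy.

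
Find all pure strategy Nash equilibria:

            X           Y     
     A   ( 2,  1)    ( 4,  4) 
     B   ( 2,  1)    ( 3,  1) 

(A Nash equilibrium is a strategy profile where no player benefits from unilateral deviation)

Nash equilibrium: (A, Y), (B, X)

Work:
Best responses:
  P1 vs X: payoffs [2, 2] → best response A/B (payoff 2)
  P1 vs Y: payoffs [4, 3] → best response A (payoff 4)
  P2 vs A: payoffs [1, 4] → best response Y (payoff 4)
  P2 vs B: payoffs [1, 1] → best response X/Y (payoff 1)
Mutual best responses: (A,Y), (B,X) → Nash equilibria.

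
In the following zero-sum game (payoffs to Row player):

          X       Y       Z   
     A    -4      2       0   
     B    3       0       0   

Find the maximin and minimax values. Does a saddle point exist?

Maximin = 0, Minimax = 0, Saddle: True

Work:
Row minimums: [-4, 0] → maximin = 0
Column maximums: [3, 2, 0] → minimax = 0
Saddle point exists! Game value = 0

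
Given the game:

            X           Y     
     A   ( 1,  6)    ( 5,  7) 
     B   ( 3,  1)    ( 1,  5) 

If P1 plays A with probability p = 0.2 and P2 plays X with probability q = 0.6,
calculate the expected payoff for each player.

E[P1] = 2.28, E[P2] = 3.36

Work:
E[P1] = p·q·π₁(A,X) + p·(1-q)·π₁(A,Y) + (1-p)·q·π₁(B,X) + (1-p)·(1-q)·π₁(B,Y)
= 0.2·0.6·1 + 0.2·0.4·5 + 0.8·0.6·3 + 0.8·0.4·1
= 2.28

E[P2] = 3.36 (similar calculation)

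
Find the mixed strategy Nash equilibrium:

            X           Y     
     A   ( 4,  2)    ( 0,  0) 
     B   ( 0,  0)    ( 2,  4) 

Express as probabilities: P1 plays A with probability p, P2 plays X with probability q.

p = 0.6667, q = 0.3333

Work:
Find probabilities that make opponent indifferent:
P2 chooses q to make P1 indifferent between A and B
P1 chooses p to make P2 indifferent between X and Y
Mixed NE: P1 plays (A: 0.6667, B: 0.3333), P2 plays (X: 0.3333, Y: 0.6667)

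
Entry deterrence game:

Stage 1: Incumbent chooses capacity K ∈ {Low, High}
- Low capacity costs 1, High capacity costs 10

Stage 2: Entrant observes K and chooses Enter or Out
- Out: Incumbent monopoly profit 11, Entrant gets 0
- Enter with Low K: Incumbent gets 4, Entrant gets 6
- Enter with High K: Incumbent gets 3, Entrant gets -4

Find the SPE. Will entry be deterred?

SPE: (Low, Enter|Low, Out|High); Entry not deterred. Incumbent net profit = 3, Entrant gets 6

Work:
After Low K: Entrant enters (6 > 0)
After High K: Entrant stays out (-4 < 0)
Incumbent: Low → 4−1=3, High → 11−10=1
Incumbent chooses Low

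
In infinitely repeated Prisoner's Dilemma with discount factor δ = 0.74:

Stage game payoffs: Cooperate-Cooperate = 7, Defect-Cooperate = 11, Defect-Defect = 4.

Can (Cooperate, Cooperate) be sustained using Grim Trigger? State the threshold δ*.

δ* = 0.5714; since δ = 0.74 ≥ 0.5714, cooperation can be sustained

Work:
For Grim Trigger:
Cooperate forever: 7/(1-δ)
Defect then punished: 11 + 4·δ/(1-δ)
Need: 7/(1-δ) ≥ 11 + 4·δ/(1-δ)
Solving: δ ≥ (T-R)/(T-P) = (11-7)/(11-4) = 0.5714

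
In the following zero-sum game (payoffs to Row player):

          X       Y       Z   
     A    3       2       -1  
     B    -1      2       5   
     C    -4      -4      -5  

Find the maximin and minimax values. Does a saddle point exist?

Maximin = -1, Minimax = 2, Saddle: False

Work:
Row minimums: [-1, -1, -5] → maximin = -1
Column maximums: [3, 2, 5] → minimax = 2
No saddle point (maximin ≠ minimax). Mixed strategy needed.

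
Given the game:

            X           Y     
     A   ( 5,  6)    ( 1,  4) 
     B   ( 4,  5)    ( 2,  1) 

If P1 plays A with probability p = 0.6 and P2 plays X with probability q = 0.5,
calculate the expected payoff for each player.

E[P1] = 3.0, E[P2] = 4.2

Work:
E[P1] = p·q·π₁(A,X) + p·(1-q)·π₁(A,Y) + (1-p)·q·π₁(B,X) + (1-p)·(1-q)·π₁(B,Y)
= 0.6·0.5·5 + 0.6·0.5·1 + 0.4·0.5·4 + 0.4·0.5·2
= 3.0

E[P2] = 4.2 (similar calculation)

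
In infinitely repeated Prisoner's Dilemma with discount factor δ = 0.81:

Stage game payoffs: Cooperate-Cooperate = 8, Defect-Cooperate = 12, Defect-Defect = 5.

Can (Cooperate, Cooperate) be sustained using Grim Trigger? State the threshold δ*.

δ* = 0.5714; since δ = 0.81 ≥ 0.5714, cooperation can be sustained

Work:
For Grim Trigger:
Cooperate forever: 8/(1-δ)
Defect then punished: 12 + 5·δ/(1-δ)
Need: 8/(1-δ) ≥ 12 + 5·δ/(1-δ)
Solving: δ ≥ (T-R)/(T-P) = (12-8)/(12-5) = 0.5714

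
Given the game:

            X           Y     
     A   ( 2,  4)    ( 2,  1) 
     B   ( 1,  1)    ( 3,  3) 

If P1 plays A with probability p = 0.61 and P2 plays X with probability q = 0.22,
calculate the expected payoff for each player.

E[P1] = 2.2184, E[P2] = 2.011

Work:
E[P1] = p·q·π₁(A,X) + p·(1-q)·π₁(A,Y) + (1-p)·q·π₁(B,X) + (1-p)·(1-q)·π₁(B,Y)
= 0.61·0.22·2 + 0.61·0.78·2 + 0.39·0.22·1 + 0.39·0.78·3
= 2.2184

E[P2] = 2.011 (similar calculation)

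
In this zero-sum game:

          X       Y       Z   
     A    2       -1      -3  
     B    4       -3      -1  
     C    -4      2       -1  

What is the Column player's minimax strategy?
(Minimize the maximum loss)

Column should play Z, value = -1

Work:
Column player minimizes Row's maximum payoff:
Column X: max payoff to Row = 4
Column Y: max payoff to Row = 2
Column Z: max payoff to Row = -1
Minimum is -1, achieved by column Z.
Minimax strategy: Z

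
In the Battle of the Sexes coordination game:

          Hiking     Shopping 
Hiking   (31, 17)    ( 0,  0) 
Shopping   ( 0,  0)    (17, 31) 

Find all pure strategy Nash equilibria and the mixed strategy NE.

Pure NE: (Hiking, Hiking) and (Shopping, Shopping); Mixed NE: p = 0.6458, q = 0.3542

Work:
Check pure NE:
(Hiking, Hiking): (31, 17) - no unilateral deviation beneficial
(Shopping, Shopping): (17, 31) - no unilateral deviation beneficial
Mixed NE: P1 plays Hiking with p = 0.6458, P2 plays Hiking with q = 0.3542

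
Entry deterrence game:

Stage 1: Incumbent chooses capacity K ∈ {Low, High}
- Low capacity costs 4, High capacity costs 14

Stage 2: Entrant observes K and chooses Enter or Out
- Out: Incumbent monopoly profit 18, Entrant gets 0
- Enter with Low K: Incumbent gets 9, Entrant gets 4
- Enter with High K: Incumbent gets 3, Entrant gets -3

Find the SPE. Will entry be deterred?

SPE: (Low, Enter|Low, Out|High); Entry not deterred. Incumbent net profit = 5, Entrant gets 4

Work:
After Low K: Entrant enters (4 > 0)
After High K: Entrant stays out (-3 < 0)
Incumbent: Low → 9−4=5, High → 18−14=4
Incumbent chooses Low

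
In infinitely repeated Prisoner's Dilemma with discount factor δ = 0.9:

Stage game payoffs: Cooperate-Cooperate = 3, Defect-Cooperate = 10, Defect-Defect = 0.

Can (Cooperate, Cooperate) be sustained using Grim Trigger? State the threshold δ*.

δ* = 0.7; since δ = 0.9 ≥ 0.7, cooperation can be sustained

Work:
For Grim Trigger:
Cooperate forever: 3/(1-δ)
Defect then punished: 10 + 0·δ/(1-δ)
Need: 3/(1-δ) ≥ 10 + 0·δ/(1-δ)
Solving: δ ≥ (T-R)/(T-P) = (10-3)/(10-0) = 0.7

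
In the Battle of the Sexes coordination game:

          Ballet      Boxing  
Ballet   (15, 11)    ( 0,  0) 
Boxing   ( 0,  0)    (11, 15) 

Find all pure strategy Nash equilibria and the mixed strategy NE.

Pure NE: (Ballet, Ballet) and (Boxing, Boxing); Mixed NE: p = 0.5769, q = 0.4231

Work:
Check pure NE:
(Ballet, Ballet): (15, 11) - no unilateral deviation beneficial
(Boxing, Boxing): (11, 15) - no unilateral deviation beneficial
Mixed NE: P1 plays Ballet with p = 0.5769, P2 plays Ballet with q = 0.4231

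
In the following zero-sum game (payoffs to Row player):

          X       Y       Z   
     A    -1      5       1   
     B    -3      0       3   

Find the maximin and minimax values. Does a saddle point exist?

Maximin = -1, Minimax = -1, Saddle: True

Work:
Row minimums: [-1, -3] → maximin = -1
Column maximums: [-1, 5, 3] → minimax = -1
Saddle point exists! Game value = -1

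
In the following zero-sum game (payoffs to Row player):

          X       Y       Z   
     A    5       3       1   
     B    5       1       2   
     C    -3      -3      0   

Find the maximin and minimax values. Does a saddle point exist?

Maximin = 1, Minimax = 2, Saddle: False

Work:
Row minimums: [1, 1, -3] → maximin = 1
Column maximums: [5, 3, 2] → minimax = 2
No saddle point (maximin ≠ minimax). Mixed strategy needed.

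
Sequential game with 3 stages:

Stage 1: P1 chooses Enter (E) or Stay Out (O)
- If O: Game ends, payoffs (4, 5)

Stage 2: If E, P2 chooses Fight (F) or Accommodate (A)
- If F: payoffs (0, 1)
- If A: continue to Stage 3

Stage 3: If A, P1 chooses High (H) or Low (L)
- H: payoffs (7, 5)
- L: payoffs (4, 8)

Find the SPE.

SPE: (E, A, H); Outcome (7, 5)

Work:
Stage 3: P1 chooses H (7 vs 4)
Stage 2: P2: F->1, A->5 (anticipating H). Choose A
Stage 1: P1: O->4, E->7 (anticipating A, H). Choose E
SPE path: E -> A -> H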